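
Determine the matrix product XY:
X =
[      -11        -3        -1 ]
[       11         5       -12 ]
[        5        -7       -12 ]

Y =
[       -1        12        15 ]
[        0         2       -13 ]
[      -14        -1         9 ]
XY =
[       25      -137      -135 ]
[      157       154        -8 ]
[      163        58        58 ]

Matrix multiplication: (XY)[i][j] = sum over k of X[i][k] * Y[k][j].
  (XY)[0][0] = (-11)*(-1) + (-3)*(0) + (-1)*(-14) = 25
  (XY)[0][1] = (-11)*(12) + (-3)*(2) + (-1)*(-1) = -137
  (XY)[0][2] = (-11)*(15) + (-3)*(-13) + (-1)*(9) = -135
  (XY)[1][0] = (11)*(-1) + (5)*(0) + (-12)*(-14) = 157
  (XY)[1][1] = (11)*(12) + (5)*(2) + (-12)*(-1) = 154
  (XY)[1][2] = (11)*(15) + (5)*(-13) + (-12)*(9) = -8
  (XY)[2][0] = (5)*(-1) + (-7)*(0) + (-12)*(-14) = 163
  (XY)[2][1] = (5)*(12) + (-7)*(2) + (-12)*(-1) = 58
  (XY)[2][2] = (5)*(15) + (-7)*(-13) + (-12)*(9) = 58
XY =
[       25      -137      -135 ]
[      157       154        -8 ]
[      163        58        58 ]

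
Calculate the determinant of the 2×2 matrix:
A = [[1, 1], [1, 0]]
-1

For A = [[a, b], [c, d]], det(A) = a*d - b*c.
det(A) = (1)*(0) - (1)*(1) = 0 - 1 = -1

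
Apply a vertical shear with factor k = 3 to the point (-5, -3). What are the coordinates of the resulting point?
(-5, -18)

Shear matrix for vertical shear with factor k = 3:
[[1, 0], [3, 1]]
Result: (-5, -3) → (-5, -18)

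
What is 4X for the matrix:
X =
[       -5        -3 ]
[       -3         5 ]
4X =
[      -20       -12 ]
[      -12        20 ]

Scalar multiplication is elementwise: (4X)[i][j] = 4 * X[i][j].
  (4X)[0][0] = 4 * (-5) = -20
  (4X)[0][1] = 4 * (-3) = -12
  (4X)[1][0] = 4 * (-3) = -12
  (4X)[1][1] = 4 * (5) = 20
4X =
[      -20       -12 ]
[      -12        20 ]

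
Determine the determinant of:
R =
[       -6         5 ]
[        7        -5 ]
det(R) = -5

For a 2×2 matrix [[a, b], [c, d]], det = a*d - b*c.
det(R) = (-6)*(-5) - (5)*(7) = 30 - 35 = -5.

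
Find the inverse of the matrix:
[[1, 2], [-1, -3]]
[[3, 2], [-1, -1]]

For [[a,b],[c,d]], inverse = (1/det)·[[d,-b],[-c,a]]
det = 1·-3 - 2·-1 = -1
Inverse = (1/-1)·[[-3, -2], [1, 1]]
        = [[3, 2], [-1, -1]]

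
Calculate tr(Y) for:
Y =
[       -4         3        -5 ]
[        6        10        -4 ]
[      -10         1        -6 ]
tr(Y) = -4 + 10 - 6 = 0

The trace of a square matrix is the sum of its diagonal entries.
Diagonal entries of Y: Y[0][0] = -4, Y[1][1] = 10, Y[2][2] = -6.
tr(Y) = -4 + 10 - 6 = 0.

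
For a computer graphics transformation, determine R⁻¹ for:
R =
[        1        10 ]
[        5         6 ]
det(R) = -44
R⁻¹ =
[    -3/22      5/22 ]
[     5/44     -1/44 ]

For a 2×2 matrix R = [[a, b], [c, d]] with det(R) ≠ 0, R⁻¹ = (1/det(R)) * [[d, -b], [-c, a]].
det(R) = (1)*(6) - (10)*(5) = 6 - 50 = -44.
R⁻¹ = (1/-44) * [[6, -10], [-5, 1]].
Dividing each entry by -44 and reducing:
R⁻¹ =
[    -3/22      5/22 ]
[     5/44     -1/44 ]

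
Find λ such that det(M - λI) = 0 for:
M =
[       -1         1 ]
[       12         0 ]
λ = -4, 3

Solve det(M - λI) = 0. For a 2×2 matrix the characteristic equation is λ² - (trace)λ + det = 0.
trace(M) = a + d = -1 + 0 = -1.
det(M) = a*d - b*c = (-1)*(0) - (1)*(12) = 0 - 12 = -12.
Characteristic equation: λ² - (-1)λ + (-12) = 0.
Discriminant = (-1)² - 4*(-12) = 1 + 48 = 49.
λ = (-1 ± √49) / 2 = (-1 ± 7) / 2 = -4, 3.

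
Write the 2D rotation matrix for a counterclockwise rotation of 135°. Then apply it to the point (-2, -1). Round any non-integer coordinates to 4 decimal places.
R = [[-√2/2, -√2/2], [√2/2, -√2/2]]; R·(-2, -1) = (2.1213, -0.7071)

Rotation matrix formula: R(θ) = [[cos θ, -sin θ], [sin θ, cos θ]]
For θ = 135°:
cos(135°) = -√2/2
sin(135°) = √2/2
R = [[-√2/2, -√2/2], [√2/2, -√2/2]]
Apply to (-2, -1): [-√2/2·-2 + (-√2/2)·-1, √2/2·-2 + -√2/2·-1] = (2.1213, -0.7071)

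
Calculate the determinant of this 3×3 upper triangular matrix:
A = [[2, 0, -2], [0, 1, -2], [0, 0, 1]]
2

The determinant of a triangular matrix is the product of its diagonal entries (the off-diagonal entries above the diagonal do not affect it).
det(A) = (2) * (1) * (1) = 2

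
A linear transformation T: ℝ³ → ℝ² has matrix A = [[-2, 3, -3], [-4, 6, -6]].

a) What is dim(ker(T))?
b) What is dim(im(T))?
dim(ker) = 2, dim(im) = 1

Observe that row 2 = 2 × row 1 (so the rows are linearly dependent).
Thus rank(A) = 1 (only one linearly independent row).
dim(im(T)) = rank(A) = 1.
By the rank-nullity theorem applied to T: ℝ³ → ℝ², rank(A) + nullity(A) = 3 (the domain dimension), so dim(ker(T)) = 3 - 1 = 2.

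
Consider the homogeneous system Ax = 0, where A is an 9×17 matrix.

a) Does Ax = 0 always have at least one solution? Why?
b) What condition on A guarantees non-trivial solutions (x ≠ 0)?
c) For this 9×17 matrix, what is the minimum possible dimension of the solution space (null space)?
a) Yes, x = 0 is always a solution. b) When A has linearly dependent columns (rank < n). c) Minimum nullity = 8.

a) x = 0 satisfies A·0 = 0, so the zero vector is always a solution.
b) Non-trivial solutions exist iff the columns of A are linearly dependent, equivalently rank(A) < n (the number of columns).
c) By rank-nullity, rank(A) + nullity(A) = n = 17. Since A has only 9 rows, rank(A) ≤ 9, so nullity(A) ≥ 17 - 9 = 8.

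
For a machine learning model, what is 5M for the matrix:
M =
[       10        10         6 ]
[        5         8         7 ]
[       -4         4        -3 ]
5M =
[       50        50        30 ]
[       25        40        35 ]
[      -20        20       -15 ]

Scalar multiplication is elementwise: (5M)[i][j] = 5 * M[i][j].
  (5M)[0][0] = 5 * (10) = 50
  (5M)[0][1] = 5 * (10) = 50
  (5M)[0][2] = 5 * (6) = 30
  (5M)[1][0] = 5 * (5) = 25
  (5M)[1][1] = 5 * (8) = 40
  (5M)[1][2] = 5 * (7) = 35
  (5M)[2][0] = 5 * (-4) = -20
  (5M)[2][1] = 5 * (4) = 20
  (5M)[2][2] = 5 * (-3) = -15
5M =
[       50        50        30 ]
[       25        40        35 ]
[      -20        20       -15 ]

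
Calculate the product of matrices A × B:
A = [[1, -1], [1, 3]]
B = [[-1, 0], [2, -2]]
[[-3, 2], [5, -6]]

Matrix multiplication:
C[0][0] = 1×-1 + -1×2 = -3
C[0][1] = 1×0 + -1×-2 = 2
C[1][0] = 1×-1 + 3×2 = 5
C[1][1] = 1×0 + 3×-2 = -6
Result: [[-3, 2], [5, -6]]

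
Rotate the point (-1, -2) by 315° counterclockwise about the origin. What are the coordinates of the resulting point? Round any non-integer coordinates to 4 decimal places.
(-2.1213, -0.7071)

Rotation matrix R(θ) = [[cos θ, -sin θ], [sin θ, cos θ]]; for θ = 315°:
R = [[√2/2, √2/2], [-√2/2, √2/2]]
Result: R × [-1, -2]ᵀ = [√2/2·-1 + (√2/2)·-2, -√2/2·-1 + (√2/2)·-2]ᵀ = (-2.1213, -0.7071)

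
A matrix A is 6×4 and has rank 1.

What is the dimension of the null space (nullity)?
3

The rank-nullity theorem for an m×n matrix states:
rank(A) + nullity(A) = n (the number of columns).
Here n = 4 and rank(A) = 1, so nullity(A) = 4 - 1 = 3.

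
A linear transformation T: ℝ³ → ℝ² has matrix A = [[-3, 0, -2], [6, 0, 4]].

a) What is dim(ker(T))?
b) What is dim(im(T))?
dim(ker) = 2, dim(im) = 1

Observe that row 2 = -2 × row 1 (so the rows are linearly dependent).
Thus rank(A) = 1 (only one linearly independent row).
dim(im(T)) = rank(A) = 1.
By the rank-nullity theorem applied to T: ℝ³ → ℝ², rank(A) + nullity(A) = 3 (the domain dimension), so dim(ker(T)) = 3 - 1 = 2.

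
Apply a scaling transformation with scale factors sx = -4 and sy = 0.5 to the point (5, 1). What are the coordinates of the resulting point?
(-20, 0.5)

Scaling matrix:
[[-4, 0], [0, 0.50]]
Result: (5 × -4, 1 × 0.5) = (-20, 0.5)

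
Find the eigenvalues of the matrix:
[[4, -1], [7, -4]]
λ = -3 and λ = 3

Characteristic equation: det(A - λI) = 0
λ² - (trace)λ + (det) = 0
λ² - (0)λ + (-9) = 0
λ² - 0λ - 9 = 0
Solving: λ = -3, 3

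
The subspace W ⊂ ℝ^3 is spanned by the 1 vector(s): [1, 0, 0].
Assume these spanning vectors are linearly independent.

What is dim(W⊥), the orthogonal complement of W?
dim(W⊥) = 2

For any subspace W of ℝ^n, dim(W) + dim(W⊥) = n (the whole-space dimension).
Here the given 1 vectors are linearly independent, so dim(W) = 1.
Thus dim(W⊥) = n - dim(W) = 3 - 1 = 2.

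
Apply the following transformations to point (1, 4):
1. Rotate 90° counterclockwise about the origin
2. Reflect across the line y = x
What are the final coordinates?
(1, -4)

Step 1: Rotate 90° → (-4, 1)
Step 2: Reflect across the line y = x → (1, -4)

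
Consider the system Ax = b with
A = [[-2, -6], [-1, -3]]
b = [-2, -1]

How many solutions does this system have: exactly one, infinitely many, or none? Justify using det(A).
Infinitely many solutions

det(A) = (-2)*(-3) - (-6)*(-1) = 0, so A is singular (column 2 is 3 times column 1).
b = [-2, -1] = 1 * column 1 of A, so b lies in the column space of A.
A singular matrix whose right-hand side is in its column space gives a 1-parameter family of solutions — infinitely many.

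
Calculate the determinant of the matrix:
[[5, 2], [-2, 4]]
24

For a 2×2 matrix [[a, b], [c, d]], det = ad - bc
det = (5)(4) - (2)(-2) = 20 - -4 = 24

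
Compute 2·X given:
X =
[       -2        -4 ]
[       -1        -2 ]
2X =
[       -4        -8 ]
[       -2        -4 ]

Scalar multiplication is elementwise: (2X)[i][j] = 2 * X[i][j].
  (2X)[0][0] = 2 * (-2) = -4
  (2X)[0][1] = 2 * (-4) = -8
  (2X)[1][0] = 2 * (-1) = -2
  (2X)[1][1] = 2 * (-2) = -4
2X =
[       -4        -8 ]
[       -2        -4 ]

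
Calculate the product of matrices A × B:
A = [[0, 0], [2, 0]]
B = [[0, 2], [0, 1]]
[[0, 0], [0, 4]]

Matrix multiplication:
C[0][0] = 0×0 + 0×0 = 0
C[0][1] = 0×2 + 0×1 = 0
C[1][0] = 2×0 + 0×0 = 0
C[1][1] = 2×2 + 0×1 = 4
Result: [[0, 0], [0, 4]]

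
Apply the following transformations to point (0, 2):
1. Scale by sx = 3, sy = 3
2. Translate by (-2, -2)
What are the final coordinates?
(-2, 4)

Step 1: Scale (0, 2) by (sx, sy) = (3, 3) → (0, 6)
Step 2: Translate by (-2, -2) → (-2, 4)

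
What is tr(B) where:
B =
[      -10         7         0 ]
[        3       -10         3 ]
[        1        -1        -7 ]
tr(B) = -10 - 10 - 7 = -27

The trace of a square matrix is the sum of its diagonal entries.
Diagonal entries of B: B[0][0] = -10, B[1][1] = -10, B[2][2] = -7.
tr(B) = -10 - 10 - 7 = -27.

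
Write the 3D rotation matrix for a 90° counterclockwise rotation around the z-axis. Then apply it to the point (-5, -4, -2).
R = [[0, -1, 0], [1, 0, 0], [0, 0, 1]]; R·(-5, -4, -2) = (4, -5, -2)

Rotation matrix for 90° around z-axis:
cos(90°) = 0, sin(90°) = 1
R = [[0, -1, 0], [1, 0, 0], [0, 0, 1]]
Apply to (-5, -4, -2): R·[-5, -4, -2]ᵀ = (4, -5, -2)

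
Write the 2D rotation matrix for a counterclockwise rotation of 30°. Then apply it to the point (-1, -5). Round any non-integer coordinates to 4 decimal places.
R = [[√3/2, -1/2], [1/2, √3/2]]; R·(-1, -5) = (1.6340, -4.8301)

Rotation matrix formula: R(θ) = [[cos θ, -sin θ], [sin θ, cos θ]]
For θ = 30°:
cos(30°) = √3/2
sin(30°) = 1/2
R = [[√3/2, -1/2], [1/2, √3/2]]
Apply to (-1, -5): [√3/2·-1 + (-1/2)·-5, 1/2·-1 + √3/2·-5] = (1.6340, -4.8301)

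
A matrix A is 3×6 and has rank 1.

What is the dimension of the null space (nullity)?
5

The rank-nullity theorem for an m×n matrix states:
rank(A) + nullity(A) = n (the number of columns).
Here n = 6 and rank(A) = 1, so nullity(A) = 6 - 1 = 5.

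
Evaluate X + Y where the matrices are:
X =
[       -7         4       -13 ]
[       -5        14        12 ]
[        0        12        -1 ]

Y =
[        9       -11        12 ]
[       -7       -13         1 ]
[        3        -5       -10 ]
X + Y =
[        2        -7        -1 ]
[      -12         1        13 ]
[        3         7       -11 ]

Matrix addition is elementwise: (X+Y)[i][j] = X[i][j] + Y[i][j].
  (X+Y)[0][0] = (-7) + (9) = 2
  (X+Y)[0][1] = (4) + (-11) = -7
  (X+Y)[0][2] = (-13) + (12) = -1
  (X+Y)[1][0] = (-5) + (-7) = -12
  (X+Y)[1][1] = (14) + (-13) = 1
  (X+Y)[1][2] = (12) + (1) = 13
  (X+Y)[2][0] = (0) + (3) = 3
  (X+Y)[2][1] = (12) + (-5) = 7
  (X+Y)[2][2] = (-1) + (-10) = -11
X + Y =
[        2        -7        -1 ]
[      -12         1        13 ]
[        3         7       -11 ]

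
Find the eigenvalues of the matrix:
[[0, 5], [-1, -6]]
λ = -5 and λ = -1

Characteristic equation: det(A - λI) = 0
λ² - (trace)λ + (det) = 0
λ² - (-6)λ + (5) = 0
λ² + 6λ + 5 = 0
Solving: λ = -5, -1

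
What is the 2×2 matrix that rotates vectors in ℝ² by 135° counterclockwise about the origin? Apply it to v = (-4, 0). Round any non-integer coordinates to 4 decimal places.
R = [[-√2/2, -√2/2], [√2/2, -√2/2]]; R·v = (2.8284, -2.8284)

A counterclockwise rotation by angle θ in ℝ² has matrix R(θ) = [[cos θ, -sin θ], [sin θ, cos θ]].
For θ = 135°: cos θ = -√2/2, sin θ = √2/2.
R(135°) = [[-√2/2, -√2/2], [√2/2, -√2/2]].
R·v = [-√2/2·-4 + (-√2/2)·0, √2/2·-4 + -√2/2·0] = (2.8284, -2.8284).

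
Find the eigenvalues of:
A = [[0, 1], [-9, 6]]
λ = 3, 3

Solve det(A - λI) = 0. For a 2×2 matrix this is λ² - (trace)λ + det = 0.
trace(A) = 0 + 6 = 6.
det(A) = (0)*(6) - (1)*(-9) = 0 + 9 = 9.
Characteristic equation: λ² - (6)λ + (9) = 0.
Discriminant: (6)² - 4*(9) = 36 - 36 = 0.
Roots: λ = (6 ± √0) / 2 = 3, 3.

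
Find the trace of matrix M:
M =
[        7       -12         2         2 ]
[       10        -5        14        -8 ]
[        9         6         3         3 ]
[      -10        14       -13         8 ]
tr(M) = 7 - 5 + 3 + 8 = 13

The trace of a square matrix is the sum of its diagonal entries.
Diagonal entries of M: M[0][0] = 7, M[1][1] = -5, M[2][2] = 3, M[3][3] = 8.
tr(M) = 7 - 5 + 3 + 8 = 13.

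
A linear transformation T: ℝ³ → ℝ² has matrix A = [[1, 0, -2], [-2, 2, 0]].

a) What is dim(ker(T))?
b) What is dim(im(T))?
dim(ker) = 1, dim(im) = 2

The two rows are not scalar multiples of one another (no single k satisfies row 2 = k × row 1), so they are linearly independent.
Thus rank(A) = 2.
dim(im(T)) = rank(A) = 2.
By the rank-nullity theorem applied to T: ℝ³ → ℝ², rank(A) + nullity(A) = 3 (the domain dimension), so dim(ker(T)) = 3 - 2 = 1.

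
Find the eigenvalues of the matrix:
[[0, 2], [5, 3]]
λ = -2 and λ = 5

Characteristic equation: det(A - λI) = 0
λ² - (trace)λ + (det) = 0
λ² - (3)λ + (-10) = 0
λ² - 3λ - 10 = 0
Solving: λ = -2, 5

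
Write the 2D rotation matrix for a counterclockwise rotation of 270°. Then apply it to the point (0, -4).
R = [[0, 1], [-1, 0]]; R·(0, -4) = (-4, 0)

Rotation matrix formula: R(θ) = [[cos θ, -sin θ], [sin θ, cos θ]]
For θ = 270°:
cos(270°) = 0
sin(270°) = -1
R = [[0, 1], [-1, 0]]
Apply to (0, -4): [0·0 + (1)·-4, -1·0 + 0·-4] = (-4, 0)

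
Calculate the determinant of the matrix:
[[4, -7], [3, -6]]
-3

For a 2×2 matrix [[a, b], [c, d]], det = ad - bc
det = (4)(-6) - (-7)(3) = -24 - -21 = -3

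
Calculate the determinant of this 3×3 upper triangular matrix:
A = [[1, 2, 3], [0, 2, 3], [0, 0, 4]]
8

The determinant of a triangular matrix is the product of its diagonal entries (the off-diagonal entries above the diagonal do not affect it).
det(A) = (1) * (2) * (4) = 8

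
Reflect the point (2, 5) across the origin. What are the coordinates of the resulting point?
(-2, -5)

Reflection across origin: (2, 5) → (-2, -5)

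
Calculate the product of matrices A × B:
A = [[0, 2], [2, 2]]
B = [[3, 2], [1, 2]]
[[2, 4], [8, 8]]

Matrix multiplication:
C[0][0] = 0×3 + 2×1 = 2
C[0][1] = 0×2 + 2×2 = 4
C[1][0] = 2×3 + 2×1 = 8
C[1][1] = 2×2 + 2×2 = 8
Result: [[2, 4], [8, 8]]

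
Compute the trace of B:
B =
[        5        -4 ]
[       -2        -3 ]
tr(B) = 5 - 3 = 2

The trace of a square matrix is the sum of its diagonal entries.
Diagonal entries of B: B[0][0] = 5, B[1][1] = -3.
tr(B) = 5 - 3 = 2.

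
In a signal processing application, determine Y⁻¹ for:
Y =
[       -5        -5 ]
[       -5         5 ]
det(Y) = -50
Y⁻¹ =
[    -1/10     -1/10 ]
[    -1/10      1/10 ]

For a 2×2 matrix Y = [[a, b], [c, d]] with det(Y) ≠ 0, Y⁻¹ = (1/det(Y)) * [[d, -b], [-c, a]].
det(Y) = (-5)*(5) - (-5)*(-5) = -25 - 25 = -50.
Y⁻¹ = (1/-50) * [[5, 5], [5, -5]].
Dividing each entry by -50 and reducing:
Y⁻¹ =
[    -1/10     -1/10 ]
[    -1/10      1/10 ]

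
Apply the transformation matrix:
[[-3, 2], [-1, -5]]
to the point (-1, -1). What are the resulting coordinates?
(1, 6)

Matrix multiplication:
[[-3, 2], [-1, -5]] × [-1, -1]ᵀ
= [-3×-1 + 2×-1, -1×-1 + -5×-1]ᵀ
= [1.0000, 6.0000]ᵀ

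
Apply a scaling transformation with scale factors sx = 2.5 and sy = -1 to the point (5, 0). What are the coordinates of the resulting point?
(12.5, 0)

Scaling matrix:
[[2.50, 0], [0, -1]]
Result: (5 × 2.5, 0 × -1) = (12.5, 0)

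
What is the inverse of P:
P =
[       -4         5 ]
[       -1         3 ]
det(P) = -7
P⁻¹ =
[     -3/7       5/7 ]
[     -1/7       4/7 ]

For a 2×2 matrix P = [[a, b], [c, d]] with det(P) ≠ 0, P⁻¹ = (1/det(P)) * [[d, -b], [-c, a]].
det(P) = (-4)*(3) - (5)*(-1) = -12 + 5 = -7.
P⁻¹ = (1/-7) * [[3, -5], [1, -4]].
Dividing each entry by -7 and reducing:
P⁻¹ =
[     -3/7       5/7 ]
[     -1/7       4/7 ]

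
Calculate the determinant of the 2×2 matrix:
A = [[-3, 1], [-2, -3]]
11

For A = [[a, b], [c, d]], det(A) = a*d - b*c.
det(A) = (-3)*(-3) - (1)*(-2) = 9 - -2 = 11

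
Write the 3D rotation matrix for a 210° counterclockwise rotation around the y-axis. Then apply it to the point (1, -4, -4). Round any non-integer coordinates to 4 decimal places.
R = [[-√3/2, 0, -1/2], [0, 1, 0], [1/2, 0, -√3/2]]; R·(1, -4, -4) = (1.1340, -4.0000, 3.9641)

Rotation matrix for 210° around y-axis:
cos(210°) = -√3/2, sin(210°) = -1/2
R = [[-√3/2, 0, -1/2], [0, 1, 0], [1/2, 0, -√3/2]]
Apply to (1, -4, -4): R·[1, -4, -4]ᵀ = (1.1340, -4.0000, 3.9641)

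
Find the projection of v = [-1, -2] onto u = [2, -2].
[1/2, -1/2]

The projection of v onto u is proj_u(v) = ((v·u) / (u·u)) · u.
v·u = (-1)*(2) + (-2)*(-2) = 2.
u·u = (2)*(2) + (-2)*(-2) = 8.
coefficient = 2 / 8 = 1/4.
proj_u(v) = 1/4 · [2, -2] = [1/2, -1/2].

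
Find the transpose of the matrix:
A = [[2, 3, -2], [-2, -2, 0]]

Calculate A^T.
[[2, -2], [3, -2], [-2, 0]]

The transpose sends entry (i,j) to (j,i); rows become columns.
Row 0 of A: [2, 3, -2] -> column 0 of A^T.
Row 1 of A: [-2, -2, 0] -> column 1 of A^T.
A^T = [[2, -2], [3, -2], [-2, 0]]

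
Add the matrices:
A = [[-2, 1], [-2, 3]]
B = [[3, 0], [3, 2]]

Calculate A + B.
[[1, 1], [1, 5]]

Add corresponding elements:
(-2)+(3)=1
(1)+(0)=1
(-2)+(3)=1
(3)+(2)=5
A + B = [[1, 1], [1, 5]]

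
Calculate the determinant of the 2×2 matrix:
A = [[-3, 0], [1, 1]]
-3

For A = [[a, b], [c, d]], det(A) = a*d - b*c.
det(A) = (-3)*(1) - (0)*(1) = -3 - 0 = -3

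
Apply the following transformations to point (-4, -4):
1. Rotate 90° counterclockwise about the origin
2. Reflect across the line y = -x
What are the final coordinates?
(4, -4)

Step 1: Rotate 90° → (4, -4)
Step 2: Reflect across the line y = -x → (4, -4)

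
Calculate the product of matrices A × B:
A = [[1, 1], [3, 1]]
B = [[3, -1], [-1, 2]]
[[2, 1], [8, -1]]

Matrix multiplication:
C[0][0] = 1×3 + 1×-1 = 2
C[0][1] = 1×-1 + 1×2 = 1
C[1][0] = 3×3 + 1×-1 = 8
C[1][1] = 3×-1 + 1×2 = -1
Result: [[2, 1], [8, -1]]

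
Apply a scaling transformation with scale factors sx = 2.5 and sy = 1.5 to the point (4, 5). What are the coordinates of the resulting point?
(10.0, 7.5)

Scaling matrix:
[[2.50, 0], [0, 1.50]]
Result: (4 × 2.5, 5 × 1.5) = (10.0, 7.5)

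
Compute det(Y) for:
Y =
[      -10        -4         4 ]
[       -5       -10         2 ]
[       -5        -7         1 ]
det(Y) = -80

Expand along row 0 (cofactor expansion): det(Y) = a*(e*i - f*h) - b*(d*i - f*g) + c*(d*h - e*g), where the 3×3 is [[a, b, c], [d, e, f], [g, h, i]].
Minor M_00 = (-10)*(1) - (2)*(-7) = -10 + 14 = 4.
Minor M_01 = (-5)*(1) - (2)*(-5) = -5 + 10 = 5.
Minor M_02 = (-5)*(-7) - (-10)*(-5) = 35 - 50 = -15.
det(Y) = (-10)*(4) - (-4)*(5) + (4)*(-15) = -40 + 20 - 60 = -80.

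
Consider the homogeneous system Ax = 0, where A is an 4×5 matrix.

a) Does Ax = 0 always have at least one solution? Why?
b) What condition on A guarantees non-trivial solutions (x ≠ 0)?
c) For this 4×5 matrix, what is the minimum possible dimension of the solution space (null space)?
a) Yes, x = 0 is always a solution. b) When A has linearly dependent columns (rank < n). c) Minimum nullity = 1.

a) x = 0 satisfies A·0 = 0, so the zero vector is always a solution.
b) Non-trivial solutions exist iff the columns of A are linearly dependent, equivalently rank(A) < n (the number of columns).
c) By rank-nullity, rank(A) + nullity(A) = n = 5. Since A has only 4 rows, rank(A) ≤ 4, so nullity(A) ≥ 5 - 4 = 1.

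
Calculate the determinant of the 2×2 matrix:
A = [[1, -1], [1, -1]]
0

For A = [[a, b], [c, d]], det(A) = a*d - b*c.
det(A) = (1)*(-1) - (-1)*(1) = -1 - -1 = 0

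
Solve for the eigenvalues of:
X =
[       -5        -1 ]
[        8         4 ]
λ = -4, 3

Solve det(X - λI) = 0. For a 2×2 matrix the characteristic equation is λ² - (trace)λ + det = 0.
trace(X) = a + d = -5 + 4 = -1.
det(X) = a*d - b*c = (-5)*(4) - (-1)*(8) = -20 + 8 = -12.
Characteristic equation: λ² - (-1)λ + (-12) = 0.
Discriminant = (-1)² - 4*(-12) = 1 + 48 = 49.
λ = (-1 ± √49) / 2 = (-1 ± 7) / 2 = -4, 3.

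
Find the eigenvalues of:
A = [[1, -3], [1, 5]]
λ = 2, 4

Solve det(A - λI) = 0. For a 2×2 matrix this is λ² - (trace)λ + det = 0.
trace(A) = 1 + 5 = 6.
det(A) = (1)*(5) - (-3)*(1) = 5 + 3 = 8.
Characteristic equation: λ² - (6)λ + (8) = 0.
Discriminant: (6)² - 4*(8) = 36 - 32 = 4.
Roots: λ = (6 ± √4) / 2 = 2, 4.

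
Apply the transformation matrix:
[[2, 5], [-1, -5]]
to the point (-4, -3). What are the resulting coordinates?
(-23, 19)

Matrix multiplication:
[[2, 5], [-1, -5]] × [-4, -3]ᵀ
= [2×-4 + 5×-3, -1×-4 + -5×-3]ᵀ
= [-23.0000, 19.0000]ᵀ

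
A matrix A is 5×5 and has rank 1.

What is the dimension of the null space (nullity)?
4

The rank-nullity theorem for an m×n matrix states:
rank(A) + nullity(A) = n (the number of columns).
Here n = 5 and rank(A) = 1, so nullity(A) = 5 - 1 = 4.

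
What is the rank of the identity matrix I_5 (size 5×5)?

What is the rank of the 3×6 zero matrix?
rank(I_5) = 5, rank(0) = 0

The identity I_5 has 5 columns that are the standard basis vectors e_1, …, e_5. These are linearly independent, so all 5 columns are pivots and rank(I_5) = 5.
The 3×6 zero matrix has every entry zero, so every row is the zero row and there are no pivots; rank(0) = 0.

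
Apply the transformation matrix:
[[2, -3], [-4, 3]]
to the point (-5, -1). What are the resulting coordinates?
(-7, 17)

Matrix multiplication:
[[2, -3], [-4, 3]] × [-5, -1]ᵀ
= [2×-5 + -3×-1, -4×-5 + 3×-1]ᵀ
= [-7.0000, 17.0000]ᵀ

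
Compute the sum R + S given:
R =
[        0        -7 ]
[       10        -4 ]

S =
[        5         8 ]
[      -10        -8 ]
R + S =
[        5         1 ]
[        0       -12 ]

Matrix addition is elementwise: (R+S)[i][j] = R[i][j] + S[i][j].
  (R+S)[0][0] = (0) + (5) = 5
  (R+S)[0][1] = (-7) + (8) = 1
  (R+S)[1][0] = (10) + (-10) = 0
  (R+S)[1][1] = (-4) + (-8) = -12
R + S =
[        5         1 ]
[        0       -12 ]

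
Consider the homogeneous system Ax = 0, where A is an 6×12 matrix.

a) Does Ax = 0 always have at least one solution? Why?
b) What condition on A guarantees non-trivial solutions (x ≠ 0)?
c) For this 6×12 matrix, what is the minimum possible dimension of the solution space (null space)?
a) Yes, x = 0 is always a solution. b) When A has linearly dependent columns (rank < n). c) Minimum nullity = 6.

a) x = 0 satisfies A·0 = 0, so the zero vector is always a solution.
b) Non-trivial solutions exist iff the columns of A are linearly dependent, equivalently rank(A) < n (the number of columns).
c) By rank-nullity, rank(A) + nullity(A) = n = 12. Since A has only 6 rows, rank(A) ≤ 6, so nullity(A) ≥ 12 - 6 = 6.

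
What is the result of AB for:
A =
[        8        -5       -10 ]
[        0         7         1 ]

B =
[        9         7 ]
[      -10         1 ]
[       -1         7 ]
AB =
[      132       -19 ]
[      -71        14 ]

Matrix multiplication: (AB)[i][j] = sum over k of A[i][k] * B[k][j].
  (AB)[0][0] = (8)*(9) + (-5)*(-10) + (-10)*(-1) = 132
  (AB)[0][1] = (8)*(7) + (-5)*(1) + (-10)*(7) = -19
  (AB)[1][0] = (0)*(9) + (7)*(-10) + (1)*(-1) = -71
  (AB)[1][1] = (0)*(7) + (7)*(1) + (1)*(7) = 14
AB =
[      132       -19 ]
[      -71        14 ]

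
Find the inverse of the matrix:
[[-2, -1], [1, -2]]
[[-2/5, 1/5], [-1/5, -2/5]]

For [[a,b],[c,d]], inverse = (1/det)·[[d,-b],[-c,a]]
det = -2·-2 - -1·1 = 5
Inverse = (1/5)·[[-2, 1], [-1, -2]]
        = [[-2/5, 1/5], [-1/5, -2/5]]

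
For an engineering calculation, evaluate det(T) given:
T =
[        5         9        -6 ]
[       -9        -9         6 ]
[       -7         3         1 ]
det(T) = 108

Expand along row 0 (cofactor expansion): det(T) = a*(e*i - f*h) - b*(d*i - f*g) + c*(d*h - e*g), where the 3×3 is [[a, b, c], [d, e, f], [g, h, i]].
Minor M_00 = (-9)*(1) - (6)*(3) = -9 - 18 = -27.
Minor M_01 = (-9)*(1) - (6)*(-7) = -9 + 42 = 33.
Minor M_02 = (-9)*(3) - (-9)*(-7) = -27 - 63 = -90.
det(T) = (5)*(-27) - (9)*(33) + (-6)*(-90) = -135 - 297 + 540 = 108.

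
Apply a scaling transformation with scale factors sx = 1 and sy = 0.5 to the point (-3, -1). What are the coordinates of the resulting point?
(-3, -0.5)

Scaling matrix:
[[1, 0], [0, 0.50]]
Result: (-3 × 1, -1 × 0.5) = (-3, -0.5)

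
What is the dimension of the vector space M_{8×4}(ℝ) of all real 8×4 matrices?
Dimension = 32

A real 8×4 matrix is determined by its 8·4 = 32 independent entries.
A standard basis is {E_ij : 1 ≤ i ≤ 8, 1 ≤ j ≤ 4}, where E_ij has a 1 in position (i, j) and 0 elsewhere — there are 32 such matrices, and they are linearly independent and span M_{8×4}(ℝ).
Therefore dim(M_{8×4}(ℝ)) = 32.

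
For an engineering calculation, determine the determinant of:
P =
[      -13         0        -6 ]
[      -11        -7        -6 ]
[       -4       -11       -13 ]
det(P) = -883

Expand along row 0 (cofactor expansion): det(P) = a*(e*i - f*h) - b*(d*i - f*g) + c*(d*h - e*g), where the 3×3 is [[a, b, c], [d, e, f], [g, h, i]].
Minor M_00 = (-7)*(-13) - (-6)*(-11) = 91 - 66 = 25.
Minor M_01 = (-11)*(-13) - (-6)*(-4) = 143 - 24 = 119.
Minor M_02 = (-11)*(-11) - (-7)*(-4) = 121 - 28 = 93.
det(P) = (-13)*(25) - (0)*(119) + (-6)*(93) = -325 + 0 - 558 = -883.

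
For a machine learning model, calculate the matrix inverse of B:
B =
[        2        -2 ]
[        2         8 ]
det(B) = 20
B⁻¹ =
[      2/5      1/10 ]
[    -1/10      1/10 ]

For a 2×2 matrix B = [[a, b], [c, d]] with det(B) ≠ 0, B⁻¹ = (1/det(B)) * [[d, -b], [-c, a]].
det(B) = (2)*(8) - (-2)*(2) = 16 + 4 = 20.
B⁻¹ = (1/20) * [[8, 2], [-2, 2]].
Dividing each entry by 20 and reducing:
B⁻¹ =
[      2/5      1/10 ]
[    -1/10      1/10 ]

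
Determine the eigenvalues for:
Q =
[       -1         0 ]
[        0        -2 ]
λ = -2, -1

Solve det(Q - λI) = 0. For a 2×2 matrix the characteristic equation is λ² - (trace)λ + det = 0.
trace(Q) = a + d = -1 - 2 = -3.
det(Q) = a*d - b*c = (-1)*(-2) - (0)*(0) = 2 - 0 = 2.
Characteristic equation: λ² - (-3)λ + (2) = 0.
Discriminant = (-3)² - 4*(2) = 9 - 8 = 1.
λ = (-3 ± √1) / 2 = (-3 ± 1) / 2 = -2, -1.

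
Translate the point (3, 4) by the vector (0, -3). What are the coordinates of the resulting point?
(3, 1)

Translation by (0, -3):
x' = 3 + 0 = 3
y' = 4 + -3 = 1
Homogeneous matrix: [[1, 0, 0], [0, 1, -3], [0, 0, 1]]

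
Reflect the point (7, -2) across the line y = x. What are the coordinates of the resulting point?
(-2, 7)

Reflection across line y = x: (7, -2) → (-2, 7)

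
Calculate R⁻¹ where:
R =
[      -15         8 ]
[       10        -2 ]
det(R) = -50
R⁻¹ =
[     1/25      4/25 ]
[      1/5      3/10 ]

For a 2×2 matrix R = [[a, b], [c, d]] with det(R) ≠ 0, R⁻¹ = (1/det(R)) * [[d, -b], [-c, a]].
det(R) = (-15)*(-2) - (8)*(10) = 30 - 80 = -50.
R⁻¹ = (1/-50) * [[-2, -8], [-10, -15]].
Dividing each entry by -50 and reducing:
R⁻¹ =
[     1/25      4/25 ]
[      1/5      3/10 ]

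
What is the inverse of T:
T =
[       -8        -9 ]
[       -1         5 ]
det(T) = -49
T⁻¹ =
[    -5/49     -9/49 ]
[    -1/49      8/49 ]

For a 2×2 matrix T = [[a, b], [c, d]] with det(T) ≠ 0, T⁻¹ = (1/det(T)) * [[d, -b], [-c, a]].
det(T) = (-8)*(5) - (-9)*(-1) = -40 - 9 = -49.
T⁻¹ = (1/-49) * [[5, 9], [1, -8]].
Dividing each entry by -49 and reducing:
T⁻¹ =
[    -5/49     -9/49 ]
[    -1/49      8/49 ]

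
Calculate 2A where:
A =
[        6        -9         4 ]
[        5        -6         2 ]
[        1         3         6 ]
2A =
[       12       -18         8 ]
[       10       -12         4 ]
[        2         6        12 ]

Scalar multiplication is elementwise: (2A)[i][j] = 2 * A[i][j].
  (2A)[0][0] = 2 * (6) = 12
  (2A)[0][1] = 2 * (-9) = -18
  (2A)[0][2] = 2 * (4) = 8
  (2A)[1][0] = 2 * (5) = 10
  (2A)[1][1] = 2 * (-6) = -12
  (2A)[1][2] = 2 * (2) = 4
  (2A)[2][0] = 2 * (1) = 2
  (2A)[2][1] = 2 * (3) = 6
  (2A)[2][2] = 2 * (6) = 12
2A =
[       12       -18         8 ]
[       10       -12         4 ]
[        2         6        12 ]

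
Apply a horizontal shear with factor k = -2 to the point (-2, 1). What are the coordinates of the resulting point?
(-4, 1)

Shear matrix for horizontal shear with factor k = -2:
[[1, -2], [0, 1]]
Result: (-2, 1) → (-4, 1)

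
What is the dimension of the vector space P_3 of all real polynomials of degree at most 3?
Dimension = 4

A polynomial of degree at most 3 can be written as a₀ + a₁x + a₂x² + a₃x³, with 4 free coefficients a₀, a₁, a₂, a₃.
The set {1, x, x², x³} is a basis: it spans P_3 (every such polynomial is a linear combination of these) and is linearly independent (a polynomial is zero iff all its coefficients are zero).
Therefore dim(P_3) = 3 + 1 = 4.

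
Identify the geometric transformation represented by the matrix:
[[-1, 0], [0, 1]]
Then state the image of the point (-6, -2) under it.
reflection across the y-axis; image of (-6, -2) is (6, -2)

This is a symmetric orthogonal matrix with determinant -1, which characterizes a reflection in ℝ².
The matrix [[-1, 0], [0, 1]] represents: reflection across the y-axis.
Applying it to (-6, -2): [-1·-6 + 0·-2, 0·-6 + 1·-2] = (6, -2).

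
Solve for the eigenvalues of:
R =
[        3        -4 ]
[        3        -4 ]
λ = -1, 0

Solve det(R - λI) = 0. For a 2×2 matrix the characteristic equation is λ² - (trace)λ + det = 0.
trace(R) = a + d = 3 - 4 = -1.
det(R) = a*d - b*c = (3)*(-4) - (-4)*(3) = -12 + 12 = 0.
Characteristic equation: λ² - (-1)λ + (0) = 0.
Discriminant = (-1)² - 4*(0) = 1 - 0 = 1.
λ = (-1 ± √1) / 2 = (-1 ± 1) / 2 = -1, 0.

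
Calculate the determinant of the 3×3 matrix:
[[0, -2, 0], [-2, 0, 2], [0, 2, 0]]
0

Expansion along first row:
det = 0·det([[0,2],[2,0]]) - -2·det([[-2,2],[0,0]]) + 0·det([[-2,0],[0,2]])
    = 0·(0·0 - 2·2) - -2·(-2·0 - 2·0) + 0·(-2·2 - 0·0)
    = 0·-4 - -2·0 + 0·-4
    = 0 + 0 + 0 = 0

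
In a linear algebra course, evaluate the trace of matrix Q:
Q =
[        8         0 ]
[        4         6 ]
tr(Q) = 8 + 6 = 14

The trace of a square matrix is the sum of its diagonal entries.
Diagonal entries of Q: Q[0][0] = 8, Q[1][1] = 6.
tr(Q) = 8 + 6 = 14.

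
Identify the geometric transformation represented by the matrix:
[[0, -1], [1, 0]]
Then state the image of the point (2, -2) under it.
rotation by 90° counterclockwise; image of (2, -2) is (2, 2)

This matches the form [[cos θ, -sin θ], [sin θ, cos θ]] of a rotation matrix; reading off cos θ and sin θ gives the angle.
The matrix [[0, -1], [1, 0]] represents: rotation by 90° counterclockwise.
Applying it to (2, -2): [0·2 + -1·-2, 1·2 + 0·-2] = (2, 2).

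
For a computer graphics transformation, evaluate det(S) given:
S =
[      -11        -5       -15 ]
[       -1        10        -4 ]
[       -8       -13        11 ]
det(S) = -2248

Expand along row 0 (cofactor expansion): det(S) = a*(e*i - f*h) - b*(d*i - f*g) + c*(d*h - e*g), where the 3×3 is [[a, b, c], [d, e, f], [g, h, i]].
Minor M_00 = (10)*(11) - (-4)*(-13) = 110 - 52 = 58.
Minor M_01 = (-1)*(11) - (-4)*(-8) = -11 - 32 = -43.
Minor M_02 = (-1)*(-13) - (10)*(-8) = 13 + 80 = 93.
det(S) = (-11)*(58) - (-5)*(-43) + (-15)*(93) = -638 - 215 - 1395 = -2248.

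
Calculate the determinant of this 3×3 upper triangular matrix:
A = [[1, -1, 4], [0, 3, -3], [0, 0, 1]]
3

The determinant of a triangular matrix is the product of its diagonal entries (the off-diagonal entries above the diagonal do not affect it).
det(A) = (1) * (3) * (1) = 3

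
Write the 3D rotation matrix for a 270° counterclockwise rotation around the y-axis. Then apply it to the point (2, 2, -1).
R = [[0, 0, -1], [0, 1, 0], [1, 0, 0]]; R·(2, 2, -1) = (1, 2, 2)

Rotation matrix for 270° around y-axis:
cos(270°) = 0, sin(270°) = -1
R = [[0, 0, -1], [0, 1, 0], [1, 0, 0]]
Apply to (2, 2, -1): R·[2, 2, -1]ᵀ = (1, 2, 2)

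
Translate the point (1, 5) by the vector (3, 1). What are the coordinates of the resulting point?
(4, 6)

Translation by (3, 1):
x' = 1 + 3 = 4
y' = 5 + 1 = 6
Homogeneous matrix: [[1, 0, 3], [0, 1, 1], [0, 0, 1]]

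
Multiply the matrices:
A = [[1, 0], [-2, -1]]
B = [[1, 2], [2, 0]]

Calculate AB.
[[1, 2], [-4, -4]]

Each entry (i,j) of AB = sum over k of A[i][k]*B[k][j].
(AB)[0][0] = (1)*(1) + (0)*(2) = 1
(AB)[0][1] = (1)*(2) + (0)*(0) = 2
(AB)[1][0] = (-2)*(1) + (-1)*(2) = -4
(AB)[1][1] = (-2)*(2) + (-1)*(0) = -4
AB = [[1, 2], [-4, -4]]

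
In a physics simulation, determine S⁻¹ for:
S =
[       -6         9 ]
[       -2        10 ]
det(S) = -42
S⁻¹ =
[    -5/21      3/14 ]
[    -1/21       1/7 ]

For a 2×2 matrix S = [[a, b], [c, d]] with det(S) ≠ 0, S⁻¹ = (1/det(S)) * [[d, -b], [-c, a]].
det(S) = (-6)*(10) - (9)*(-2) = -60 + 18 = -42.
S⁻¹ = (1/-42) * [[10, -9], [2, -6]].
Dividing each entry by -42 and reducing:
S⁻¹ =
[    -5/21      3/14 ]
[    -1/21       1/7 ]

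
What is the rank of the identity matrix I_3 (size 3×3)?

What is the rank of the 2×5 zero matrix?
rank(I_3) = 3, rank(0) = 0

The identity I_3 has 3 columns that are the standard basis vectors e_1, …, e_3. These are linearly independent, so all 3 columns are pivots and rank(I_3) = 3.
The 2×5 zero matrix has every entry zero, so every row is the zero row and there are no pivots; rank(0) = 0.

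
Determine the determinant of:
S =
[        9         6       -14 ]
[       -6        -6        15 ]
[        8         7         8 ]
det(S) = -453

Expand along row 0 (cofactor expansion): det(S) = a*(e*i - f*h) - b*(d*i - f*g) + c*(d*h - e*g), where the 3×3 is [[a, b, c], [d, e, f], [g, h, i]].
Minor M_00 = (-6)*(8) - (15)*(7) = -48 - 105 = -153.
Minor M_01 = (-6)*(8) - (15)*(8) = -48 - 120 = -168.
Minor M_02 = (-6)*(7) - (-6)*(8) = -42 + 48 = 6.
det(S) = (9)*(-153) - (6)*(-168) + (-14)*(6) = -1377 + 1008 - 84 = -453.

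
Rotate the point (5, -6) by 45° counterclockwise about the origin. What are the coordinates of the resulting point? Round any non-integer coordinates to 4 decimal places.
(7.7782, -0.7071)

Rotation matrix R(θ) = [[cos θ, -sin θ], [sin θ, cos θ]]; for θ = 45°:
R = [[√2/2, -√2/2], [√2/2, √2/2]]
Result: R × [5, -6]ᵀ = [√2/2·5 + (-√2/2)·-6, √2/2·5 + (√2/2)·-6]ᵀ = (7.7782, -0.7071)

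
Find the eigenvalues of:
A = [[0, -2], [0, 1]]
λ = 0, 1

Solve det(A - λI) = 0. For a 2×2 matrix this is λ² - (trace)λ + det = 0.
trace(A) = 0 + 1 = 1.
det(A) = (0)*(1) - (-2)*(0) = 0 - 0 = 0.
Characteristic equation: λ² - (1)λ + (0) = 0.
Discriminant: (1)² - 4*(0) = 1 - 0 = 1.
Roots: λ = (1 ± √1) / 2 = 0, 1.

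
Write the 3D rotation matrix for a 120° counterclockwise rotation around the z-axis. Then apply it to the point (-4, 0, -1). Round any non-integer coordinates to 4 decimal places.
R = [[-1/2, -√3/2, 0], [√3/2, -1/2, 0], [0, 0, 1]]; R·(-4, 0, -1) = (2.0000, -3.4641, -1.0000)

Rotation matrix for 120° around z-axis:
cos(120°) = -1/2, sin(120°) = √3/2
R = [[-1/2, -√3/2, 0], [√3/2, -1/2, 0], [0, 0, 1]]
Apply to (-4, 0, -1): R·[-4, 0, -1]ᵀ = (2.0000, -3.4641, -1.0000)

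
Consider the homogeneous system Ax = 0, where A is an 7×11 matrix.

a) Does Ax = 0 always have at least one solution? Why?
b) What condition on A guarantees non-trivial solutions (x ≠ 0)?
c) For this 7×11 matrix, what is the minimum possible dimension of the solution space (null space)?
a) Yes, x = 0 is always a solution. b) When A has linearly dependent columns (rank < n). c) Minimum nullity = 4.

a) x = 0 satisfies A·0 = 0, so the zero vector is always a solution.
b) Non-trivial solutions exist iff the columns of A are linearly dependent, equivalently rank(A) < n (the number of columns).
c) By rank-nullity, rank(A) + nullity(A) = n = 11. Since A has only 7 rows, rank(A) ≤ 7, so nullity(A) ≥ 11 - 7 = 4.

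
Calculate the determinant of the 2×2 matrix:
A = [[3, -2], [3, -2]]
0

For A = [[a, b], [c, d]], det(A) = a*d - b*c.
det(A) = (3)*(-2) - (-2)*(3) = -6 - -6 = 0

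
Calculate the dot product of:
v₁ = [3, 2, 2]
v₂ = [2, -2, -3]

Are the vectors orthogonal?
-4, No

The dot product is the sum of products of corresponding components.
v₁·v₂ = (3)*(2) + (2)*(-2) + (2)*(-3) = 6 - 4 - 6 = -4.
Two vectors are orthogonal iff their dot product is 0; here the dot product is -4, so the vectors are not orthogonal.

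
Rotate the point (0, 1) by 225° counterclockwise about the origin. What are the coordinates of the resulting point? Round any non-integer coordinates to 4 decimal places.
(0.7071, -0.7071)

Rotation matrix R(θ) = [[cos θ, -sin θ], [sin θ, cos θ]]; for θ = 225°:
R = [[-√2/2, √2/2], [-√2/2, -√2/2]]
Result: R × [0, 1]ᵀ = [-√2/2·0 + (√2/2)·1, -√2/2·0 + (-√2/2)·1]ᵀ = (0.7071, -0.7071)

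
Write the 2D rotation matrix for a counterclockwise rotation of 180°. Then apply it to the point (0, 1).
R = [[-1, 0], [0, -1]]; R·(0, 1) = (0, -1)

Rotation matrix formula: R(θ) = [[cos θ, -sin θ], [sin θ, cos θ]]
For θ = 180°:
cos(180°) = -1
sin(180°) = 0
R = [[-1, 0], [0, -1]]
Apply to (0, 1): [-1·0 + (0)·1, 0·0 + -1·1] = (0, -1)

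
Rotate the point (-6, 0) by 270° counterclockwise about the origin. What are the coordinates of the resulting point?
(0, 6)

Rotation matrix R(θ) = [[cos θ, -sin θ], [sin θ, cos θ]]; for θ = 270°:
R = [[0, 1], [-1, 0]]
Result: R × [-6, 0]ᵀ = [0·-6 + (1)·0, -1·-6 + (0)·0]ᵀ = (0, 6)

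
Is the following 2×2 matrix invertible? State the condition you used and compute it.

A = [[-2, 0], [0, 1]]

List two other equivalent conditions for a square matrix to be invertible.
Yes, invertible; det(A) = -2 ≠ 0. Equivalent conditions: rank(A) = 2; Ax = 0 has only the trivial solution; 0 is not an eigenvalue; the columns of A are linearly independent.

To check invertibility, compute det(A).
The given matrix is triangular, so det(A) equals the product of its diagonal entries = -2 ≠ 0.
Since det(A) ≠ 0, A is invertible.
Equivalent conditions for a square matrix A to be invertible:
- rank(A) = 2 (full rank).
- The homogeneous system Ax = 0 has only the trivial solution x = 0.
- 0 is not an eigenvalue of A.
- The columns (equivalently rows) of A are linearly independent.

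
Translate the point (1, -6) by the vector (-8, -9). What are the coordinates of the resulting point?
(-7, -15)

Translation by (-8, -9):
x' = 1 + -8 = -7
y' = -6 + -9 = -15
Homogeneous matrix: [[1, 0, -8], [0, 1, -9], [0, 0, 1]]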